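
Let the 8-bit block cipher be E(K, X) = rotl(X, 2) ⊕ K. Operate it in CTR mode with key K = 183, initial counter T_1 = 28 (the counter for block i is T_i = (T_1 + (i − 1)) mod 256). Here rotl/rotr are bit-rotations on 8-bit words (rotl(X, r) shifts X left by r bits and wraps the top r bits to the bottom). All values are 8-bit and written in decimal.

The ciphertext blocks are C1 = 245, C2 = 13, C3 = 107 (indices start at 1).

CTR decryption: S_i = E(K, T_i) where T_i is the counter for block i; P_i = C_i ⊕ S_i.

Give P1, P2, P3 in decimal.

P1: T = 28, S = E(K, T) = 199; 245 ⊕ 199 = 50.
P2: T = 29, S = E(K, T) = 195; 13 ⊕ 195 = 206.
P3: T = 30, S = E(K, T) = 207; 107 ⊕ 207 = 164.

P1 = 50, P2 = 206, P3 = 164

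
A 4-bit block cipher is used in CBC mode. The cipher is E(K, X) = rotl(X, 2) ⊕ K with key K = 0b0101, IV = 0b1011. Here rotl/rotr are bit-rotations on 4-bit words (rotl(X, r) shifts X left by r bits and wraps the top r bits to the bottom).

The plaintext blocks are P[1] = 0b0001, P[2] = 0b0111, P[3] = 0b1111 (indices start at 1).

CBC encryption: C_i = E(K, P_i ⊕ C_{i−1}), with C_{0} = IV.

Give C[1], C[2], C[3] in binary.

C[1] = 0b1111, C[2] = 0b0111, C[3] = 0b0111

C[1]: P[1] ⊕ 0b1011 = 0b1010; E(K, 0b1010) = 0b1111.
C[2]: P[2] ⊕ 0b1111 = 0b1000; E(K, 0b1000) = 0b0111.
C[3]: P[3] ⊕ 0b0111 = 0b1000; E(K, 0b1000) = 0b0111.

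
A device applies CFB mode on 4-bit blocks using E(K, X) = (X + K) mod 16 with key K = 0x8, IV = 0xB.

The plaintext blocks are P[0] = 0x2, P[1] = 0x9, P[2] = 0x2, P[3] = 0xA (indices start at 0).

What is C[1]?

CFB encryption: C_i = P_i ⊕ E(K, C_{i−1}), with C_{−1} = IV.
C[0]: E(K, 0xB) = 0x3; 0x2 ⊕ 0x3 = 0x1.
C[1]: E(K, 0x1) = 0x9; 0x9 ⊕ 0x9 = 0x0.

C[1] = 0x0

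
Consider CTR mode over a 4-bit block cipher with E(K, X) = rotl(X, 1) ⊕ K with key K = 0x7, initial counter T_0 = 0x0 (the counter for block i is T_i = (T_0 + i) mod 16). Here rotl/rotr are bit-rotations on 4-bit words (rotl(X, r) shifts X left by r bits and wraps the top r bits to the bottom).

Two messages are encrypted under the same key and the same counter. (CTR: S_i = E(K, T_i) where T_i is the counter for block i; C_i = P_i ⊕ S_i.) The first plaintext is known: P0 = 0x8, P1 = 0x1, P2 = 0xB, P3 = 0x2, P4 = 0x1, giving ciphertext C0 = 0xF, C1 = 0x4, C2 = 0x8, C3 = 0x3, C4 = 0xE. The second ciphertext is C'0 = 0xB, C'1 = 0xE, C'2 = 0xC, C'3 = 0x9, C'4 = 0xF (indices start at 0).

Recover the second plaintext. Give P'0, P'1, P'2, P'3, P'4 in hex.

P'0 = 0xC, P'1 = 0xB, P'2 = 0xF, P'3 = 0x8, P'4 = 0x0

In CTR with a reused counter, both messages share the same keystream S_i, so C_i ⊕ C'_i = P_i ⊕ P'_i and thus P'_i = P_i ⊕ C_i ⊕ C'_i.
P'0: 0x8 ⊕ 0xF ⊕ 0xB = 0xC.
P'1: 0x1 ⊕ 0x4 ⊕ 0xE = 0xB.
P'2: 0xB ⊕ 0x8 ⊕ 0xC = 0xF.
P'3: 0x2 ⊕ 0x3 ⊕ 0x9 = 0x8.
P'4: 0x1 ⊕ 0xE ⊕ 0xF = 0x0.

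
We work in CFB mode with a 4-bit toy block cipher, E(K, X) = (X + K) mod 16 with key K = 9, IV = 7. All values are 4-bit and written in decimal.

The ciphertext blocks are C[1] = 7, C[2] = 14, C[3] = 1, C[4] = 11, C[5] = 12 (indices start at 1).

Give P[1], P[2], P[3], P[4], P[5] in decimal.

CFB decryption: P_i = C_i ⊕ E(K, C_{i−1}), with C_{0} = IV.
P[1]: E(K, 7) = 0; 7 ⊕ 0 = 7.
P[2]: E(K, 7) = 0; 14 ⊕ 0 = 14.
P[3]: E(K, 14) = 7; 1 ⊕ 7 = 6.
P[4]: E(K, 1) = 10; 11 ⊕ 10 = 1.
P[5]: E(K, 11) = 4; 12 ⊕ 4 = 8.

P[1] = 7, P[2] = 14, P[3] = 6, P[4] = 1, P[5] = 8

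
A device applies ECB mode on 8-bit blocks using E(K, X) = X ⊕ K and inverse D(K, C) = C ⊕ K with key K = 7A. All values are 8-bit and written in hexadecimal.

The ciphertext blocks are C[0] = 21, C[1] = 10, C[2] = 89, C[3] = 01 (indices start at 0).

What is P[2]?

ECB decryption: P_i = D(K, C_i).
P[2]: D(K, 89) = F3.

P[2] = F3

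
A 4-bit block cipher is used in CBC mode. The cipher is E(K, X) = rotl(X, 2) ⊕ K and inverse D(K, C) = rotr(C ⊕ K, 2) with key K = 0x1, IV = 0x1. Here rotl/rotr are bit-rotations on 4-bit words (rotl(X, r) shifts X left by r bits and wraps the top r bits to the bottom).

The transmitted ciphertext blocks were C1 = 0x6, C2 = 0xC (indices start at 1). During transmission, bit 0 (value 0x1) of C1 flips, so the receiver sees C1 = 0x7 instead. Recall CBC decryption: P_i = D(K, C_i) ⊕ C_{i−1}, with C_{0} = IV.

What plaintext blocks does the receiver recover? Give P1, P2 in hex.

P1 = 0x8, P2 = 0x0

Only C1 changed, to 0x7. In CBC, a change in C_i garbles P_i and flips the same bit in P_{i+1}. Decrypting the received ciphertext:
P1: D(K, 0x7) = 0x9; 0x9 ⊕ 0x1 = 0x8.
P2: D(K, 0xC) = 0x7; 0x7 ⊕ 0x7 = 0x0.
Blocks that differ from the original plaintext: P1, P2.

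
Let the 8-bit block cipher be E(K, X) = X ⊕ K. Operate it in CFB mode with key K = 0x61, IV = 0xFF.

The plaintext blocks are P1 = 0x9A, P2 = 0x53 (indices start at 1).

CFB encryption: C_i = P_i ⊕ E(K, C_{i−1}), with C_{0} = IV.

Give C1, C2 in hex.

C1: E(K, 0xFF) = 0x9E; 0x9A ⊕ 0x9E = 0x04.
C2: E(K, 0x04) = 0x65; 0x53 ⊕ 0x65 = 0x36.

C1 = 0x04, C2 = 0x36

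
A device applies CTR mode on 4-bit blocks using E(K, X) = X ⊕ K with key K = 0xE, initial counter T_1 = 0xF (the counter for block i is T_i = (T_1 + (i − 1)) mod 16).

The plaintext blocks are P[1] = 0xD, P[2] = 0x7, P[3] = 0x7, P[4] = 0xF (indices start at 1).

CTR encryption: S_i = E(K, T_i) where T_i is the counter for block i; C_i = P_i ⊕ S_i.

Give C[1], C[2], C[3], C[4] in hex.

C[1] = 0xC, C[2] = 0x9, C[3] = 0x8, C[4] = 0x3

C[1]: T = 0xF, S = E(K, T) = 0x1; 0xD ⊕ 0x1 = 0xC.
C[2]: T = 0x0, S = E(K, T) = 0xE; 0x7 ⊕ 0xE = 0x9.
C[3]: T = 0x1, S = E(K, T) = 0xF; 0x7 ⊕ 0xF = 0x8.
C[4]: T = 0x2, S = E(K, T) = 0xC; 0xF ⊕ 0xC = 0x3.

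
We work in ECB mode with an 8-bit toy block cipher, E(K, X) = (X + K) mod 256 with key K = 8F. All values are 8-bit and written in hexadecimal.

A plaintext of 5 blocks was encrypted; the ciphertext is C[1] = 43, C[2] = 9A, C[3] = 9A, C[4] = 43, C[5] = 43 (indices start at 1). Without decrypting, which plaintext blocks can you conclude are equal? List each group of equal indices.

ECB encrypts each block independently with the same key, so equal ciphertext blocks imply equal plaintext blocks.
C[1] = C[4] = C[5] = 43, so P[1] = P[4] = P[5].
C[2] = C[3] = 9A, so P[2] = P[3].

P[1] = P[4] = P[5]; P[2] = P[3]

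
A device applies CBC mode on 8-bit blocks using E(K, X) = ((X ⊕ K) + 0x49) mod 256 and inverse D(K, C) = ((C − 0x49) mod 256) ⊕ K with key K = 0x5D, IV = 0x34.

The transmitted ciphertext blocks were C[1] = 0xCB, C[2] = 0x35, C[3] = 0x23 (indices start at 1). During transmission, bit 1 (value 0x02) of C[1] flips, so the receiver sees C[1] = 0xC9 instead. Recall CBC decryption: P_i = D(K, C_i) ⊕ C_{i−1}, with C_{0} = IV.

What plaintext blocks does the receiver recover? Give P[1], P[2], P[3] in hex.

Only C[1] changed, to 0xC9. In CBC, a change in C_i garbles P_i and flips the same bit in P_{i+1}. Decrypting the received ciphertext:
P[1]: D(K, 0xC9) = 0xDD; 0xDD ⊕ 0x34 = 0xE9.
P[2]: D(K, 0x35) = 0xB1; 0xB1 ⊕ 0xC9 = 0x78.
P[3]: D(K, 0x23) = 0x87; 0x87 ⊕ 0x35 = 0xB2.
Blocks that differ from the original plaintext: P[1], P[2].

P[1] = 0xE9, P[2] = 0x78, P[3] = 0xB2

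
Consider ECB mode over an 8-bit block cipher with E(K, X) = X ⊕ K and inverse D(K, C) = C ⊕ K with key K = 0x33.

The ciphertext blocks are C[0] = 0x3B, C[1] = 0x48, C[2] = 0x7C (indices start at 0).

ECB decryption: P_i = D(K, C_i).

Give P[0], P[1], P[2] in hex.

P[0] = 0x08, P[1] = 0x7B, P[2] = 0x4F

P[0]: D(K, 0x3B) = 0x08.
P[1]: D(K, 0x48) = 0x7B.
P[2]: D(K, 0x7C) = 0x4F.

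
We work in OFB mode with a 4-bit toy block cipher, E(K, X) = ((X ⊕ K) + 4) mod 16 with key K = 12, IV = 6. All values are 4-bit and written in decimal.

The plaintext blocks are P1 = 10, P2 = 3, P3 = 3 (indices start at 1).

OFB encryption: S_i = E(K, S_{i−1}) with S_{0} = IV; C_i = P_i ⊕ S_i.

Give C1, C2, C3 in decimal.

C1 = 4, C2 = 5, C3 = 13

C1: S = E(K, 6) = 14; 10 ⊕ 14 = 4.
C2: S = E(K, 14) = 6; 3 ⊕ 6 = 5.
C3: S = E(K, 6) = 14; 3 ⊕ 14 = 13.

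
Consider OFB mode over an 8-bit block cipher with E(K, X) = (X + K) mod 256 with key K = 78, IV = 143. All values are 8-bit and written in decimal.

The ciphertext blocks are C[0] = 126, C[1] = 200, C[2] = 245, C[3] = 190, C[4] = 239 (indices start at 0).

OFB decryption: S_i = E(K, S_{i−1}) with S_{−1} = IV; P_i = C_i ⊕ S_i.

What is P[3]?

P[3] = 121

P[0]: S = E(K, 143) = 221; 126 ⊕ 221 = 163.
P[1]: S = E(K, 221) = 43; 200 ⊕ 43 = 227.
P[2]: S = E(K, 43) = 121; 245 ⊕ 121 = 140.
P[3]: S = E(K, 121) = 199; 190 ⊕ 199 = 121.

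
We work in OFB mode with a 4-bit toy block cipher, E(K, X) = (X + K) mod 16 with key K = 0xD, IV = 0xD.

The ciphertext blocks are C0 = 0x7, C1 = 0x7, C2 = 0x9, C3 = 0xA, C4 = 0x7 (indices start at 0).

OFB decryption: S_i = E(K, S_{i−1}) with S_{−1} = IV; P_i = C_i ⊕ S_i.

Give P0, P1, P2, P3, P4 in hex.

P0 = 0xD, P1 = 0x0, P2 = 0xD, P3 = 0xB, P4 = 0x9

P0: S = E(K, 0xD) = 0xA; 0x7 ⊕ 0xA = 0xD.
P1: S = E(K, 0xA) = 0x7; 0x7 ⊕ 0x7 = 0x0.
P2: S = E(K, 0x7) = 0x4; 0x9 ⊕ 0x4 = 0xD.
P3: S = E(K, 0x4) = 0x1; 0xA ⊕ 0x1 = 0xB.
P4: S = E(K, 0x1) = 0xE; 0x7 ⊕ 0xE = 0x9.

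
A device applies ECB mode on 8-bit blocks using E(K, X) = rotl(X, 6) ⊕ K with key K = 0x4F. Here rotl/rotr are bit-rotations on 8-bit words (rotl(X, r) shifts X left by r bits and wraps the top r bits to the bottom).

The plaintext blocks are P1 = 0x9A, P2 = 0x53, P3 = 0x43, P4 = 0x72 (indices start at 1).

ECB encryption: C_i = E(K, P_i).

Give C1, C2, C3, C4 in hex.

C1: E(K, 0x9A) = 0xE9.
C2: E(K, 0x53) = 0x9B.
C3: E(K, 0x43) = 0x9F.
C4: E(K, 0x72) = 0xD3.

C1 = 0xE9, C2 = 0x9B, C3 = 0x9F, C4 = 0xD3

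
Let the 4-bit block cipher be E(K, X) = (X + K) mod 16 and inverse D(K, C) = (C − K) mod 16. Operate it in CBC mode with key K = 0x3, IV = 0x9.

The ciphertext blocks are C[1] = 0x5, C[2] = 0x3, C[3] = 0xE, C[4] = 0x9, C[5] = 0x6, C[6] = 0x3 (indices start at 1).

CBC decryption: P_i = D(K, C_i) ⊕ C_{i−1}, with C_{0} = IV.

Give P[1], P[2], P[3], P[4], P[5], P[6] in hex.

P[1]: D(K, 0x5) = 0x2; 0x2 ⊕ 0x9 = 0xB.
P[2]: D(K, 0x3) = 0x0; 0x0 ⊕ 0x5 = 0x5.
P[3]: D(K, 0xE) = 0xB; 0xB ⊕ 0x3 = 0x8.
P[4]: D(K, 0x9) = 0x6; 0x6 ⊕ 0xE = 0x8.
P[5]: D(K, 0x6) = 0x3; 0x3 ⊕ 0x9 = 0xA.
P[6]: D(K, 0x3) = 0x0; 0x0 ⊕ 0x6 = 0x6.

P[1] = 0xB, P[2] = 0x5, P[3] = 0x8, P[4] = 0x8, P[5] = 0xA, P[6] = 0x6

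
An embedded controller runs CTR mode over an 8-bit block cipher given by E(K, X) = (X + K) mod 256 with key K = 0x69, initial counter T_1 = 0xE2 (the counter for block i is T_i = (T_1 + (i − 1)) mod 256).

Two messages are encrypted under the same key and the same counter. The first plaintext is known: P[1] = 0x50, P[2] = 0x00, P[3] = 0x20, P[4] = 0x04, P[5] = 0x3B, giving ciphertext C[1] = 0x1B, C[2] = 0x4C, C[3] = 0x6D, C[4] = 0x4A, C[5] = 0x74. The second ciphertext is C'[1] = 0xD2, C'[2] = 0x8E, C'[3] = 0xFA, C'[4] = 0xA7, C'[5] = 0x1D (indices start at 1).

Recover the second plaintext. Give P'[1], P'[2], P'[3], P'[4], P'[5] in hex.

P'[1] = 0x99, P'[2] = 0xC2, P'[3] = 0xB7, P'[4] = 0xE9, P'[5] = 0x52

In CTR with a reused counter, both messages share the same keystream S_i, so C_i ⊕ C'_i = P_i ⊕ P'_i and thus P'_i = P_i ⊕ C_i ⊕ C'_i.
P'[1]: 0x50 ⊕ 0x1B ⊕ 0xD2 = 0x99.
P'[2]: 0x00 ⊕ 0x4C ⊕ 0x8E = 0xC2.
P'[3]: 0x20 ⊕ 0x6D ⊕ 0xFA = 0xB7.
P'[4]: 0x04 ⊕ 0x4A ⊕ 0xA7 = 0xE9.
P'[5]: 0x3B ⊕ 0x74 ⊕ 0x1D = 0x52.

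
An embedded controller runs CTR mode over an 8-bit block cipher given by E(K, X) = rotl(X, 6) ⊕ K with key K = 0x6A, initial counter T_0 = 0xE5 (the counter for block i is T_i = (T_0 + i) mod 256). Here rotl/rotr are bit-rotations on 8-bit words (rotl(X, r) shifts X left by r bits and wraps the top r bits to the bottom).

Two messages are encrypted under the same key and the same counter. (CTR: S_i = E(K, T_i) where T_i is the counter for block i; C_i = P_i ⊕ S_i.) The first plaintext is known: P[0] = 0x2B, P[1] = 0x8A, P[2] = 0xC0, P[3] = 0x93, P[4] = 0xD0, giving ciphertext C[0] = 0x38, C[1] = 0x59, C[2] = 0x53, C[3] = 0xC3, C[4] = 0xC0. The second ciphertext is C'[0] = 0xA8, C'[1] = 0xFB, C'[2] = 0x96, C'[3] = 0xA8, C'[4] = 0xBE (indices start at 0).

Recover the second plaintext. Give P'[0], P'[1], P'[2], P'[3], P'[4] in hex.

In CTR with a reused counter, both messages share the same keystream S_i, so C_i ⊕ C'_i = P_i ⊕ P'_i and thus P'_i = P_i ⊕ C_i ⊕ C'_i.
P'[0]: 0x2B ⊕ 0x38 ⊕ 0xA8 = 0xBB.
P'[1]: 0x8A ⊕ 0x59 ⊕ 0xFB = 0x28.
P'[2]: 0xC0 ⊕ 0x53 ⊕ 0x96 = 0x05.
P'[3]: 0x93 ⊕ 0xC3 ⊕ 0xA8 = 0xF8.
P'[4]: 0xD0 ⊕ 0xC0 ⊕ 0xBE = 0xAE.

P'[0] = 0xBB, P'[1] = 0x28, P'[2] = 0x05, P'[3] = 0xF8, P'[4] = 0xAE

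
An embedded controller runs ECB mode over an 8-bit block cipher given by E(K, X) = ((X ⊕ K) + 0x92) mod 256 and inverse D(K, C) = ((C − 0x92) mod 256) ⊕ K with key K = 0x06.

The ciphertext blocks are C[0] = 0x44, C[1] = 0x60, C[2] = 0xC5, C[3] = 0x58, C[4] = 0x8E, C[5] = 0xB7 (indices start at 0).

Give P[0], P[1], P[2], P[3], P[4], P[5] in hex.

P[0] = 0xB4, P[1] = 0xC8, P[2] = 0x35, P[3] = 0xC0, P[4] = 0xFA, P[5] = 0x23

ECB decryption: P_i = D(K, C_i).
P[0]: D(K, 0x44) = 0xB4.
P[1]: D(K, 0x60) = 0xC8.
P[2]: D(K, 0xC5) = 0x35.
P[3]: D(K, 0x58) = 0xC0.
P[4]: D(K, 0x8E) = 0xFA.
P[5]: D(K, 0xB7) = 0x23.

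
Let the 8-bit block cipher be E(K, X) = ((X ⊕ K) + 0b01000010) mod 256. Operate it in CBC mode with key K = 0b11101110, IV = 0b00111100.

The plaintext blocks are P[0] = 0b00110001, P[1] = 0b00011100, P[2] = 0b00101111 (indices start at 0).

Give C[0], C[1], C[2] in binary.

CBC encryption: C_i = E(K, P_i ⊕ C_{i−1}), with C_{−1} = IV.
C[0]: P[0] ⊕ 0b00111100 = 0b00001101; E(K, 0b00001101) = 0b00100101.
C[1]: P[1] ⊕ 0b00100101 = 0b00111001; E(K, 0b00111001) = 0b00011001.
C[2]: P[2] ⊕ 0b00011001 = 0b00110110; E(K, 0b00110110) = 0b00011010.

C[0] = 0b00100101, C[1] = 0b00011001, C[2] = 0b00011010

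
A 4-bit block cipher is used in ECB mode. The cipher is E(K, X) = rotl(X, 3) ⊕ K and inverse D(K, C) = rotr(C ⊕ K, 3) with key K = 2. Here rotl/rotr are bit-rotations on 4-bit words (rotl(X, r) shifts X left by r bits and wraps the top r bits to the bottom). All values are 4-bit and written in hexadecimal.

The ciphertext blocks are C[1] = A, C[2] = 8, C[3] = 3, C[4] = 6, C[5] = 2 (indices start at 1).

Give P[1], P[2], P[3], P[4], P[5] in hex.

P[1] = 1, P[2] = 5, P[3] = 2, P[4] = 8, P[5] = 0

ECB decryption: P_i = D(K, C_i).
P[1]: D(K, A) = 1.
P[2]: D(K, 8) = 5.
P[3]: D(K, 3) = 2.
P[4]: D(K, 6) = 8.
P[5]: D(K, 2) = 0.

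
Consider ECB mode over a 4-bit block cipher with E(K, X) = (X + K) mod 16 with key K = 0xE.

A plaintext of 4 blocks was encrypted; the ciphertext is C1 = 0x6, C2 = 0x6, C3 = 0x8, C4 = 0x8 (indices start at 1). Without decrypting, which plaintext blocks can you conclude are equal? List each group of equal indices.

ECB encrypts each block independently with the same key, so equal ciphertext blocks imply equal plaintext blocks.
C1 = C2 = 0x6, so P1 = P2.
C3 = C4 = 0x8, so P3 = P4.

P1 = P2; P3 = P4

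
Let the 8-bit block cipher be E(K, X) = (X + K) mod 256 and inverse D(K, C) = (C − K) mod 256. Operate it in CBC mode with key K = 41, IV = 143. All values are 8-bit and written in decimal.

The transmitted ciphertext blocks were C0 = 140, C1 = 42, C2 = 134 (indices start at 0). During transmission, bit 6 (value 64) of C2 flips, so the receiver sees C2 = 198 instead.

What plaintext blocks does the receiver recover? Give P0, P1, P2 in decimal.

CBC decryption: P_i = D(K, C_i) ⊕ C_{i−1}, with C_{−1} = IV.
Only C2 changed, to 198. In CBC, a change in C_i garbles P_i and flips the same bit in P_{i+1}. Decrypting the received ciphertext:
P0: D(K, 140) = 99; 99 ⊕ 143 = 236.
P1: D(K, 42) = 1; 1 ⊕ 140 = 141.
P2: D(K, 198) = 157; 157 ⊕ 42 = 183.
Blocks that differ from the original plaintext: P2.

P0 = 236, P1 = 141, P2 = 183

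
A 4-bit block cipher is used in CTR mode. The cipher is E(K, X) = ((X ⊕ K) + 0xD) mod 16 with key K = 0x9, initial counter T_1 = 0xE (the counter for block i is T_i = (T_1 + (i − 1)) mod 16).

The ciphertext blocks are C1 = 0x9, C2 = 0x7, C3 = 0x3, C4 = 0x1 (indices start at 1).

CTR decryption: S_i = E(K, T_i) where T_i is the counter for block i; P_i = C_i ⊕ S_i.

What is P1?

P1 = 0xD

P1: T = 0xE, S = E(K, T) = 0x4; 0x9 ⊕ 0x4 = 0xD.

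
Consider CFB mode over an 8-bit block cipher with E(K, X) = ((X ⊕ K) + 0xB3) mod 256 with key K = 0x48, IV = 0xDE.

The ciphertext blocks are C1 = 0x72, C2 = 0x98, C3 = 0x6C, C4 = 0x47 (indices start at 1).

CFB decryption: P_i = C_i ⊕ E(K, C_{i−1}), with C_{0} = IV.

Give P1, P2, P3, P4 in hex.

P1 = 0x3B, P2 = 0x75, P3 = 0xEF, P4 = 0x90

P1: E(K, 0xDE) = 0x49; 0x72 ⊕ 0x49 = 0x3B.
P2: E(K, 0x72) = 0xED; 0x98 ⊕ 0xED = 0x75.
P3: E(K, 0x98) = 0x83; 0x6C ⊕ 0x83 = 0xEF.
P4: E(K, 0x6C) = 0xD7; 0x47 ⊕ 0xD7 = 0x90.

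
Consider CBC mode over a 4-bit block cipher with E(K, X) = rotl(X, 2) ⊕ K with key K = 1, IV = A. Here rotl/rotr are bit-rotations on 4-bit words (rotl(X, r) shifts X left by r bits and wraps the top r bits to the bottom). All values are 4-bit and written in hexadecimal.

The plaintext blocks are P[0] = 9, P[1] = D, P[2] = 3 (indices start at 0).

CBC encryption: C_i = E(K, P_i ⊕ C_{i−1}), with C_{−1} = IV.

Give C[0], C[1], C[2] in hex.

C[0]: P[0] ⊕ A = 3; E(K, 3) = D.
C[1]: P[1] ⊕ D = 0; E(K, 0) = 1.
C[2]: P[2] ⊕ 1 = 2; E(K, 2) = 9.

C[0] = D, C[1] = 1, C[2] = 9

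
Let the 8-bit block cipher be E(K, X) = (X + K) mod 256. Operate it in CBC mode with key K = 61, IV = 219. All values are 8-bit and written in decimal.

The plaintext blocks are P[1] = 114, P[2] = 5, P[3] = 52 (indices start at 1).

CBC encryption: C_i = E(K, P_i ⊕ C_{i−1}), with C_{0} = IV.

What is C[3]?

C[3] = 81

C[1]: P[1] ⊕ 219 = 169; E(K, 169) = 230.
C[2]: P[2] ⊕ 230 = 227; E(K, 227) = 32.
C[3]: P[3] ⊕ 32 = 20; E(K, 20) = 81.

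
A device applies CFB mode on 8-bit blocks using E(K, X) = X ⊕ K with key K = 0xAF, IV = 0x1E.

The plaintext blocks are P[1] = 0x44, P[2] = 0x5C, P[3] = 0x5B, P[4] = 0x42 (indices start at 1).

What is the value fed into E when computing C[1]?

CFB encryption: C_i = P_i ⊕ E(K, C_{i−1}), with C_{0} = IV.
C[1]: E(K, 0x1E) = 0xB1; 0x44 ⊕ 0xB1 = 0xF5.
So the input to E for block [1] is 0x1E.

0x1E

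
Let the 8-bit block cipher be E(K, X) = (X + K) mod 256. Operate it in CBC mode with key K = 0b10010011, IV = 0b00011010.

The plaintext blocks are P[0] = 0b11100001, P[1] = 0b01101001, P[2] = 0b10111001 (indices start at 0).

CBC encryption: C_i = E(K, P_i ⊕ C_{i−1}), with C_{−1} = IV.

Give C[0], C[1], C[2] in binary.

C[0]: P[0] ⊕ 0b00011010 = 0b11111011; E(K, 0b11111011) = 0b10001110.
C[1]: P[1] ⊕ 0b10001110 = 0b11100111; E(K, 0b11100111) = 0b01111010.
C[2]: P[2] ⊕ 0b01111010 = 0b11000011; E(K, 0b11000011) = 0b01010110.

C[0] = 0b10001110, C[1] = 0b01111010, C[2] = 0b01010110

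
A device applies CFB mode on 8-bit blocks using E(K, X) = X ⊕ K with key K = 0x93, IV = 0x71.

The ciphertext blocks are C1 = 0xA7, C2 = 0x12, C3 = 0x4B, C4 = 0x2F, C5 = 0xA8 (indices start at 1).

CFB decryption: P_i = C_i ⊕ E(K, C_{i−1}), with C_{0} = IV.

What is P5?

P5 = 0x14

P5: E(K, 0x2F) = 0xBC; 0xA8 ⊕ 0xBC = 0x14.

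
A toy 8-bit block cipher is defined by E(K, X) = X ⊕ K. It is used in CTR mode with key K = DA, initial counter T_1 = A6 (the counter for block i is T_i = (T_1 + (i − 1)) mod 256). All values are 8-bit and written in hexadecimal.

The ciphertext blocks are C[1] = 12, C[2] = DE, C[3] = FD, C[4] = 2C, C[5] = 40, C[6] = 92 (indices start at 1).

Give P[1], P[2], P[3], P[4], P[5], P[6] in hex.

P[1] = 6E, P[2] = A3, P[3] = 8F, P[4] = 5F, P[5] = 30, P[6] = E3

CTR decryption: S_i = E(K, T_i) where T_i is the counter for block i; P_i = C_i ⊕ S_i.
P[1]: T = A6, S = E(K, T) = 7C; 12 ⊕ 7C = 6E.
P[2]: T = A7, S = E(K, T) = 7D; DE ⊕ 7D = A3.
P[3]: T = A8, S = E(K, T) = 72; FD ⊕ 72 = 8F.
P[4]: T = A9, S = E(K, T) = 73; 2C ⊕ 73 = 5F.
P[5]: T = AA, S = E(K, T) = 70; 40 ⊕ 70 = 30.
P[6]: T = AB, S = E(K, T) = 71; 92 ⊕ 71 = E3.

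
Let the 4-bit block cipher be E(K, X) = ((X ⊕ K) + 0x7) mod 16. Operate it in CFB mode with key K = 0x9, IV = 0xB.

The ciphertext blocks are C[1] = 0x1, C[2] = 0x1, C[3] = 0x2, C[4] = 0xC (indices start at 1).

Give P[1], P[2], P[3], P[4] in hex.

CFB decryption: P_i = C_i ⊕ E(K, C_{i−1}), with C_{0} = IV.
P[1]: E(K, 0xB) = 0x9; 0x1 ⊕ 0x9 = 0x8.
P[2]: E(K, 0x1) = 0xF; 0x1 ⊕ 0xF = 0xE.
P[3]: E(K, 0x1) = 0xF; 0x2 ⊕ 0xF = 0xD.
P[4]: E(K, 0x2) = 0x2; 0xC ⊕ 0x2 = 0xE.

P[1] = 0x8, P[2] = 0xE, P[3] = 0xD, P[4] = 0xE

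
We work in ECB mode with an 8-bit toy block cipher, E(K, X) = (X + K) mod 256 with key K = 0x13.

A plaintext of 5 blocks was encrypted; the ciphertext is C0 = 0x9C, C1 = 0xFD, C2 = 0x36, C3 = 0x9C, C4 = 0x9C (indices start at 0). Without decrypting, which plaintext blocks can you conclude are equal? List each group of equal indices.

ECB encrypts each block independently with the same key, so equal ciphertext blocks imply equal plaintext blocks.
C0 = C3 = C4 = 0x9C, so P0 = P3 = P4.

P0 = P3 = P4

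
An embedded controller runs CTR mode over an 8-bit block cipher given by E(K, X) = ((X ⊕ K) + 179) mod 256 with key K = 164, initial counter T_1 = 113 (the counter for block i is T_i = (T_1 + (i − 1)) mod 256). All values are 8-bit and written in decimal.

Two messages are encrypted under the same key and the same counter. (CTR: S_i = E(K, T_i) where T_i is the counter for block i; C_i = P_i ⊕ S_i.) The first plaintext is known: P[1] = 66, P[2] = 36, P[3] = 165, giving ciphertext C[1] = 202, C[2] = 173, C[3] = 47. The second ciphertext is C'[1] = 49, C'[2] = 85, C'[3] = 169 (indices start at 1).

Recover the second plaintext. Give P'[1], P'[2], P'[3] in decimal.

P'[1] = 185, P'[2] = 220, P'[3] = 35

In CTR with a reused counter, both messages share the same keystream S_i, so C_i ⊕ C'_i = P_i ⊕ P'_i and thus P'_i = P_i ⊕ C_i ⊕ C'_i.
P'[1]: 66 ⊕ 202 ⊕ 49 = 185.
P'[2]: 36 ⊕ 173 ⊕ 85 = 220.
P'[3]: 165 ⊕ 47 ⊕ 169 = 35.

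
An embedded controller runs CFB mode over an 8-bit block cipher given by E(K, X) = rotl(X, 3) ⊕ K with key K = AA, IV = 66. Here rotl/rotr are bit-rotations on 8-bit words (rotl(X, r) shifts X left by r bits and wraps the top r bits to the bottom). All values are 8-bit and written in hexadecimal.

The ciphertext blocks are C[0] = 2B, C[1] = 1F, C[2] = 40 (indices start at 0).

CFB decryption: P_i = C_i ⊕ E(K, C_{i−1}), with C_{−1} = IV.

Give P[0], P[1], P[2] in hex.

P[0] = B2, P[1] = EC, P[2] = 12

P[0]: E(K, 66) = 99; 2B ⊕ 99 = B2.
P[1]: E(K, 2B) = F3; 1F ⊕ F3 = EC.
P[2]: E(K, 1F) = 52; 40 ⊕ 52 = 12.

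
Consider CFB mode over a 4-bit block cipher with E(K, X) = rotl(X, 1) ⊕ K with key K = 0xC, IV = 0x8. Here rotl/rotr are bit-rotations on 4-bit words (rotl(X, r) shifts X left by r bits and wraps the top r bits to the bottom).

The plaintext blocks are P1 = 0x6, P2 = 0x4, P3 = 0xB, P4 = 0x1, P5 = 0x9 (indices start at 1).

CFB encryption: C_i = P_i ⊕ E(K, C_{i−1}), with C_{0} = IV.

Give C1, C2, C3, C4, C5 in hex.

C1: E(K, 0x8) = 0xD; 0x6 ⊕ 0xD = 0xB.
C2: E(K, 0xB) = 0xB; 0x4 ⊕ 0xB = 0xF.
C3: E(K, 0xF) = 0x3; 0xB ⊕ 0x3 = 0x8.
C4: E(K, 0x8) = 0xD; 0x1 ⊕ 0xD = 0xC.
C5: E(K, 0xC) = 0x5; 0x9 ⊕ 0x5 = 0xC.

C1 = 0xB, C2 = 0xF, C3 = 0x8, C4 = 0xC, C5 = 0xC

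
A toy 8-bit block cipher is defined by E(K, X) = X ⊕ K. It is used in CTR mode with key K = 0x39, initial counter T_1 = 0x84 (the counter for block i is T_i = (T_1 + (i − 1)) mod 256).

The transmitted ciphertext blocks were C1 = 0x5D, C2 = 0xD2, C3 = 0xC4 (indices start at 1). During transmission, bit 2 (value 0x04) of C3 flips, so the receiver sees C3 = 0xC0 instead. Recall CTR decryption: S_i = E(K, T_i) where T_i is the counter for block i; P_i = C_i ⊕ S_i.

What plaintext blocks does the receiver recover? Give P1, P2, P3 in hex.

Only C3 changed, to 0xC0. In CTR, a change in C_i flips the same bit in P_i only; the keystream is unaffected. Decrypting the received ciphertext:
P1: T = 0x84, S = E(K, T) = 0xBD; 0x5D ⊕ 0xBD = 0xE0.
P2: T = 0x85, S = E(K, T) = 0xBC; 0xD2 ⊕ 0xBC = 0x6E.
P3: T = 0x86, S = E(K, T) = 0xBF; 0xC0 ⊕ 0xBF = 0x7F.
Blocks that differ from the original plaintext: P3.

P1 = 0xE0, P2 = 0x6E, P3 = 0x7F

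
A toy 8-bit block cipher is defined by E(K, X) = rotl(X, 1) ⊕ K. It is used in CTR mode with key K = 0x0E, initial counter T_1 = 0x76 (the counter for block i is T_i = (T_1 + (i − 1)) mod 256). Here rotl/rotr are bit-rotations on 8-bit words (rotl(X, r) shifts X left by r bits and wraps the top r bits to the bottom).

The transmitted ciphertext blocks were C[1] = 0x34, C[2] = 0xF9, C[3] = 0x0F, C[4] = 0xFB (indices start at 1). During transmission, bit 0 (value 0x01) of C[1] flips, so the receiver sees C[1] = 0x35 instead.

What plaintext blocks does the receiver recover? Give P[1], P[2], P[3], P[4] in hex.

P[1] = 0xD7, P[2] = 0x19, P[3] = 0xF1, P[4] = 0x07

CTR decryption: S_i = E(K, T_i) where T_i is the counter for block i; P_i = C_i ⊕ S_i.
Only C[1] changed, to 0x35. In CTR, a change in C_i flips the same bit in P_i only; the keystream is unaffected. Decrypting the received ciphertext:
P[1]: T = 0x76, S = E(K, T) = 0xE2; 0x35 ⊕ 0xE2 = 0xD7.
P[2]: T = 0x77, S = E(K, T) = 0xE0; 0xF9 ⊕ 0xE0 = 0x19.
P[3]: T = 0x78, S = E(K, T) = 0xFE; 0x0F ⊕ 0xFE = 0xF1.
P[4]: T = 0x79, S = E(K, T) = 0xFC; 0xFB ⊕ 0xFC = 0x07.
Blocks that differ from the original plaintext: P[1].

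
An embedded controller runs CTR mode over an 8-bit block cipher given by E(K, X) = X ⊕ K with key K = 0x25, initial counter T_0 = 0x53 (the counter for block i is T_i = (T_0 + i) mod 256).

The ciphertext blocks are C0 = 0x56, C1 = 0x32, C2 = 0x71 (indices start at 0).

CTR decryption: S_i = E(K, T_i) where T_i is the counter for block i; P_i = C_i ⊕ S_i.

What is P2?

P2: T = 0x55, S = E(K, T) = 0x70; 0x71 ⊕ 0x70 = 0x01.

P2 = 0x01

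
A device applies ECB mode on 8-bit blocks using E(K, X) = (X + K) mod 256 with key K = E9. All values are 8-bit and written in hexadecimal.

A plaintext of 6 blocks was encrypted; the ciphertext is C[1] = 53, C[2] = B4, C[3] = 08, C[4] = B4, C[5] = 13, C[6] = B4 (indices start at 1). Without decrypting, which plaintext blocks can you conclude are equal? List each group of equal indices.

P[2] = P[4] = P[6]

ECB encrypts each block independently with the same key, so equal ciphertext blocks imply equal plaintext blocks.
C[2] = C[4] = C[6] = B4, so P[2] = P[4] = P[6].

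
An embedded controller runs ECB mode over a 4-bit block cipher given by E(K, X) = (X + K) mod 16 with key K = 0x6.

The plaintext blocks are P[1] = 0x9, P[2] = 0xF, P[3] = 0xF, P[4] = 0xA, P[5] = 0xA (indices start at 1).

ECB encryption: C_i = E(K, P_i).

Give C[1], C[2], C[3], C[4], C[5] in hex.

C[1]: E(K, 0x9) = 0xF.
C[2]: E(K, 0xF) = 0x5.
C[3]: E(K, 0xF) = 0x5.
C[4]: E(K, 0xA) = 0x0.
C[5]: E(K, 0xA) = 0x0.

C[1] = 0xF, C[2] = 0x5, C[3] = 0x5, C[4] = 0x0, C[5] = 0x0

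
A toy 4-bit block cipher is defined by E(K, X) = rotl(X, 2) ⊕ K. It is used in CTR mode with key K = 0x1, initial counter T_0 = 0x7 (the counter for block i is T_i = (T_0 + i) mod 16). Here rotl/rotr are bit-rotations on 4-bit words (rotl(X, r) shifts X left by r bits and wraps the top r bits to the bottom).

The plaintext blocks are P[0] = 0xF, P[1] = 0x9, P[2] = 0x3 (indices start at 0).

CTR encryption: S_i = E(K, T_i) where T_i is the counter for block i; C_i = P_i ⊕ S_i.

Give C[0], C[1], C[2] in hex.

C[0]: T = 0x7, S = E(K, T) = 0xC; 0xF ⊕ 0xC = 0x3.
C[1]: T = 0x8, S = E(K, T) = 0x3; 0x9 ⊕ 0x3 = 0xA.
C[2]: T = 0x9, S = E(K, T) = 0x7; 0x3 ⊕ 0x7 = 0x4.

C[0] = 0x3, C[1] = 0xA, C[2] = 0x4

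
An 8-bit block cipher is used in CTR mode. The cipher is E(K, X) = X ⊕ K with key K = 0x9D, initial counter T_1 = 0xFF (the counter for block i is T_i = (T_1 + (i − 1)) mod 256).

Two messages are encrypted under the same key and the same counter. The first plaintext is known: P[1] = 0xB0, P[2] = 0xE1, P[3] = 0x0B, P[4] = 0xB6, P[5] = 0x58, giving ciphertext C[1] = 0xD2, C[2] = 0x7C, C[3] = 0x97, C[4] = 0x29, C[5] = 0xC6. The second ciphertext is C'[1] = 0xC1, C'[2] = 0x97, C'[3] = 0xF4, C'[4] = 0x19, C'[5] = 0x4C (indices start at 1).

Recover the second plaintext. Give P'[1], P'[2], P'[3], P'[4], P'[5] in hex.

P'[1] = 0xA3, P'[2] = 0x0A, P'[3] = 0x68, P'[4] = 0x86, P'[5] = 0xD2

In CTR with a reused counter, both messages share the same keystream S_i, so C_i ⊕ C'_i = P_i ⊕ P'_i and thus P'_i = P_i ⊕ C_i ⊕ C'_i.
P'[1]: 0xB0 ⊕ 0xD2 ⊕ 0xC1 = 0xA3.
P'[2]: 0xE1 ⊕ 0x7C ⊕ 0x97 = 0x0A.
P'[3]: 0x0B ⊕ 0x97 ⊕ 0xF4 = 0x68.
P'[4]: 0xB6 ⊕ 0x29 ⊕ 0x19 = 0x86.
P'[5]: 0x58 ⊕ 0xC6 ⊕ 0x4C = 0xD2.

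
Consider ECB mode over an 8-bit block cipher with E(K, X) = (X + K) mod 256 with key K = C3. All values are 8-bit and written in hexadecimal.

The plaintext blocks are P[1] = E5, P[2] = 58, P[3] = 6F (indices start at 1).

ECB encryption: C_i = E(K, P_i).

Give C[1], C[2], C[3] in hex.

C[1] = A8, C[2] = 1B, C[3] = 32

C[1]: E(K, E5) = A8.
C[2]: E(K, 58) = 1B.
C[3]: E(K, 6F) = 32.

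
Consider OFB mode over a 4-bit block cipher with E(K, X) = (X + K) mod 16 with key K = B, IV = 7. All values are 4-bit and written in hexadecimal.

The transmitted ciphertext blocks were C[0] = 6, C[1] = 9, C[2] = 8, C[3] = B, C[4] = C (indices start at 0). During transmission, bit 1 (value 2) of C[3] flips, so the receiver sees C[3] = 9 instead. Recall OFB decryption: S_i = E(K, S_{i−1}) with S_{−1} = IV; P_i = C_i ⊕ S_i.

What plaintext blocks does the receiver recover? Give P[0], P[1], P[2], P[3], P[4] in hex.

P[0] = 4, P[1] = 4, P[2] = 0, P[3] = A, P[4] = 2

Only C[3] changed, to 9. In OFB, a change in C_i flips the same bit in P_i only; the keystream is unaffected. Decrypting the received ciphertext:
P[0]: S = E(K, 7) = 2; 6 ⊕ 2 = 4.
P[1]: S = E(K, 2) = D; 9 ⊕ D = 4.
P[2]: S = E(K, D) = 8; 8 ⊕ 8 = 0.
P[3]: S = E(K, 8) = 3; 9 ⊕ 3 = A.
P[4]: S = E(K, 3) = E; C ⊕ E = 2.
Blocks that differ from the original plaintext: P[3].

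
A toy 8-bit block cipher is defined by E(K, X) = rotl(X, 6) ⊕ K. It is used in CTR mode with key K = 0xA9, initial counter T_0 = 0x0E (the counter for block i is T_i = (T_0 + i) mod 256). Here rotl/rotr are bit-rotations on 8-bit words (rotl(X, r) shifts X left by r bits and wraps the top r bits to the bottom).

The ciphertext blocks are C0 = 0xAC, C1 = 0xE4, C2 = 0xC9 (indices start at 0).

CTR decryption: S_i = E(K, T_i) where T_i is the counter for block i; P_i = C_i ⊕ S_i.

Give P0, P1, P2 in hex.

P0: T = 0x0E, S = E(K, T) = 0x2A; 0xAC ⊕ 0x2A = 0x86.
P1: T = 0x0F, S = E(K, T) = 0x6A; 0xE4 ⊕ 0x6A = 0x8E.
P2: T = 0x10, S = E(K, T) = 0xAD; 0xC9 ⊕ 0xAD = 0x64.

P0 = 0x86, P1 = 0x8E, P2 = 0x64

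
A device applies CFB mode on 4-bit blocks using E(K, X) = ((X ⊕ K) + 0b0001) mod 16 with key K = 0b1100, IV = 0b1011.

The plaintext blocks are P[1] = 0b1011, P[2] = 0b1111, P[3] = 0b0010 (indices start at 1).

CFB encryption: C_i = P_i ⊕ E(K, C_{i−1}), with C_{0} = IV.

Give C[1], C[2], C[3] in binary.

C[1]: E(K, 0b1011) = 0b1000; 0b1011 ⊕ 0b1000 = 0b0011.
C[2]: E(K, 0b0011) = 0b0000; 0b1111 ⊕ 0b0000 = 0b1111.
C[3]: E(K, 0b1111) = 0b0100; 0b0010 ⊕ 0b0100 = 0b0110.

C[1] = 0b0011, C[2] = 0b1111, C[3] = 0b0110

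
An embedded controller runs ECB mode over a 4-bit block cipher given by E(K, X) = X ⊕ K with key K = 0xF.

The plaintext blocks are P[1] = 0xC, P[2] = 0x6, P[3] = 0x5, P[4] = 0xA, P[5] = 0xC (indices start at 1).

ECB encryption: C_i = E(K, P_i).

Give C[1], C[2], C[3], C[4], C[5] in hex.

C[1] = 0x3, C[2] = 0x9, C[3] = 0xA, C[4] = 0x5, C[5] = 0x3

C[1]: E(K, 0xC) = 0x3.
C[2]: E(K, 0x6) = 0x9.
C[3]: E(K, 0x5) = 0xA.
C[4]: E(K, 0xA) = 0x5.
C[5]: E(K, 0xC) = 0x3.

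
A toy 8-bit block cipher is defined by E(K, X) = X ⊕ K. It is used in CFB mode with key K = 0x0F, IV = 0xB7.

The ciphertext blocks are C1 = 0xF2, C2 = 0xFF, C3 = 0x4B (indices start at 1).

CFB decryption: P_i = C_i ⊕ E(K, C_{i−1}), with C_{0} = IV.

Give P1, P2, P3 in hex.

P1: E(K, 0xB7) = 0xB8; 0xF2 ⊕ 0xB8 = 0x4A.
P2: E(K, 0xF2) = 0xFD; 0xFF ⊕ 0xFD = 0x02.
P3: E(K, 0xFF) = 0xF0; 0x4B ⊕ 0xF0 = 0xBB.

P1 = 0x4A, P2 = 0x02, P3 = 0xBB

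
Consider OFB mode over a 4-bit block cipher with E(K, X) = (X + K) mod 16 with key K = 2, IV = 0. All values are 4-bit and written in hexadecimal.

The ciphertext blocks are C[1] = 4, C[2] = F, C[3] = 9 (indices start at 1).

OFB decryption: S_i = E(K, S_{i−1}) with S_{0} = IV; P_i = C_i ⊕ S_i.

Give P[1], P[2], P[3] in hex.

P[1]: S = E(K, 0) = 2; 4 ⊕ 2 = 6.
P[2]: S = E(K, 2) = 4; F ⊕ 4 = B.
P[3]: S = E(K, 4) = 6; 9 ⊕ 6 = F.

P[1] = 6, P[2] = B, P[3] = F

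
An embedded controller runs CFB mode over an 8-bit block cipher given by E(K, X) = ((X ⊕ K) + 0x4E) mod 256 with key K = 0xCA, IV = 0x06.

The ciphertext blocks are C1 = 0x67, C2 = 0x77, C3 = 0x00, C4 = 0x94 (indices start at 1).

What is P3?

P3 = 0x0B

CFB decryption: P_i = C_i ⊕ E(K, C_{i−1}), with C_{0} = IV.
P3: E(K, 0x77) = 0x0B; 0x00 ⊕ 0x0B = 0x0B.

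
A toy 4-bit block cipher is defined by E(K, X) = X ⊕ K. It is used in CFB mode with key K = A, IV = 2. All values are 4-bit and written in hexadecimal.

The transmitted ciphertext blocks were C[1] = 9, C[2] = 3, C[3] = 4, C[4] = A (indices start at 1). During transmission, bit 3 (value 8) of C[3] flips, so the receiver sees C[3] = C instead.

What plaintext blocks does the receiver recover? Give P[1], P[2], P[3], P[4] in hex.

CFB decryption: P_i = C_i ⊕ E(K, C_{i−1}), with C_{0} = IV.
Only C[3] changed, to C. In CFB, a change in C_i flips the same bit in P_i and garbles P_{i+1}. Decrypting the received ciphertext:
P[1]: E(K, 2) = 8; 9 ⊕ 8 = 1.
P[2]: E(K, 9) = 3; 3 ⊕ 3 = 0.
P[3]: E(K, 3) = 9; C ⊕ 9 = 5.
P[4]: E(K, C) = 6; A ⊕ 6 = C.
Blocks that differ from the original plaintext: P[3], P[4].

P[1] = 1, P[2] = 0, P[3] = 5, P[4] = C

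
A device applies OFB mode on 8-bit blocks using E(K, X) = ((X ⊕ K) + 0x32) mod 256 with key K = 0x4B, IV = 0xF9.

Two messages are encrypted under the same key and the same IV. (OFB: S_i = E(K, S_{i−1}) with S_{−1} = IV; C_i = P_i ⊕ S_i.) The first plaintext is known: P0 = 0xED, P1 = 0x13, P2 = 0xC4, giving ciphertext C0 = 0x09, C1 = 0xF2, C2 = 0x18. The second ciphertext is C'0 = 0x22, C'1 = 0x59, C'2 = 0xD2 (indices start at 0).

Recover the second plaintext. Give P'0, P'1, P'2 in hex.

In OFB with a reused IV, both messages share the same keystream S_i, so C_i ⊕ C'_i = P_i ⊕ P'_i and thus P'_i = P_i ⊕ C_i ⊕ C'_i.
P'0: 0xED ⊕ 0x09 ⊕ 0x22 = 0xC6.
P'1: 0x13 ⊕ 0xF2 ⊕ 0x59 = 0xB8.
P'2: 0xC4 ⊕ 0x18 ⊕ 0xD2 = 0x0E.

P'0 = 0xC6, P'1 = 0xB8, P'2 = 0x0E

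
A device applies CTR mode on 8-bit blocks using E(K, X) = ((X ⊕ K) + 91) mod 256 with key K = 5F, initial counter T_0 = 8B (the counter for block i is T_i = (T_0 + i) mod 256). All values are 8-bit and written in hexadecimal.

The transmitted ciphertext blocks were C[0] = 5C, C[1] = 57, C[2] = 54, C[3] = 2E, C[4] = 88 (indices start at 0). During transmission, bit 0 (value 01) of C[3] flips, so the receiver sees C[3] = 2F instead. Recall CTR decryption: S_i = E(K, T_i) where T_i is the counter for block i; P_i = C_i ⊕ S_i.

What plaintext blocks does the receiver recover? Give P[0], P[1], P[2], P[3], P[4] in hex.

Only C[3] changed, to 2F. In CTR, a change in C_i flips the same bit in P_i only; the keystream is unaffected. Decrypting the received ciphertext:
P[0]: T = 8B, S = E(K, T) = 65; 5C ⊕ 65 = 39.
P[1]: T = 8C, S = E(K, T) = 64; 57 ⊕ 64 = 33.
P[2]: T = 8D, S = E(K, T) = 63; 54 ⊕ 63 = 37.
P[3]: T = 8E, S = E(K, T) = 62; 2F ⊕ 62 = 4D.
P[4]: T = 8F, S = E(K, T) = 61; 88 ⊕ 61 = E9.
Blocks that differ from the original plaintext: P[3].

P[0] = 39, P[1] = 33, P[2] = 37, P[3] = 4D, P[4] = E9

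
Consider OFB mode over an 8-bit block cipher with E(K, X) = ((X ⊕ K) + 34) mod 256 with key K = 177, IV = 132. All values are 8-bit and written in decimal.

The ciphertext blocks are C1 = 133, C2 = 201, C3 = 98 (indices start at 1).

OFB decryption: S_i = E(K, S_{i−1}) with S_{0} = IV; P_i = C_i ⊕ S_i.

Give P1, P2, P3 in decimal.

P1: S = E(K, 132) = 87; 133 ⊕ 87 = 210.
P2: S = E(K, 87) = 8; 201 ⊕ 8 = 193.
P3: S = E(K, 8) = 219; 98 ⊕ 219 = 185.

P1 = 210, P2 = 193, P3 = 185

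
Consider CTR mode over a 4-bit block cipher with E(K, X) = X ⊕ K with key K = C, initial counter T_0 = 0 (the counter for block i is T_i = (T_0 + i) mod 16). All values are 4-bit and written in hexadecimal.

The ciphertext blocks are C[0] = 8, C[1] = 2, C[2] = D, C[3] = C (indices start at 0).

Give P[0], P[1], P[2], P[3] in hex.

P[0] = 4, P[1] = F, P[2] = 3, P[3] = 3

CTR decryption: S_i = E(K, T_i) where T_i is the counter for block i; P_i = C_i ⊕ S_i.
P[0]: T = 0, S = E(K, T) = C; 8 ⊕ C = 4.
P[1]: T = 1, S = E(K, T) = D; 2 ⊕ D = F.
P[2]: T = 2, S = E(K, T) = E; D ⊕ E = 3.
P[3]: T = 3, S = E(K, T) = F; C ⊕ F = 3.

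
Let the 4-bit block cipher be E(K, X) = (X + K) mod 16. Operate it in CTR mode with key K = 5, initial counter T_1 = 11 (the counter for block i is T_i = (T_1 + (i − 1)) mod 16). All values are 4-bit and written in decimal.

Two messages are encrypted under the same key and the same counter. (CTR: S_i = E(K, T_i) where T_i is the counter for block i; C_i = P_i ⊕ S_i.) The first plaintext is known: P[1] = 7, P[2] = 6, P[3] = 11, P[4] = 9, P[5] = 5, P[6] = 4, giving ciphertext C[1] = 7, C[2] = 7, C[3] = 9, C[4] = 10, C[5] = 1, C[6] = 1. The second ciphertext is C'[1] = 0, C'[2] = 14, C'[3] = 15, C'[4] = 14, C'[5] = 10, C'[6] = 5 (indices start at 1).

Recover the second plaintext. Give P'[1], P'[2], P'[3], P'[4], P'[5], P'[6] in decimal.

P'[1] = 0, P'[2] = 15, P'[3] = 13, P'[4] = 13, P'[5] = 14, P'[6] = 0

In CTR with a reused counter, both messages share the same keystream S_i, so C_i ⊕ C'_i = P_i ⊕ P'_i and thus P'_i = P_i ⊕ C_i ⊕ C'_i.
P'[1]: 7 ⊕ 7 ⊕ 0 = 0.
P'[2]: 6 ⊕ 7 ⊕ 14 = 15.
P'[3]: 11 ⊕ 9 ⊕ 15 = 13.
P'[4]: 9 ⊕ 10 ⊕ 14 = 13.
P'[5]: 5 ⊕ 1 ⊕ 10 = 14.
P'[6]: 4 ⊕ 1 ⊕ 5 = 0.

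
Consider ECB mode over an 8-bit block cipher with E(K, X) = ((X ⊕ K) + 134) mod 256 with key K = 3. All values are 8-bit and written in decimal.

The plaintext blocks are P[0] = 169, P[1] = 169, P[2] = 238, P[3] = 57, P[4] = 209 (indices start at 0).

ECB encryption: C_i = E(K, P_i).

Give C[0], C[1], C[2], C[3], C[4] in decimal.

C[0] = 48, C[1] = 48, C[2] = 115, C[3] = 192, C[4] = 88

C[0]: E(K, 169) = 48.
C[1]: E(K, 169) = 48.
C[2]: E(K, 238) = 115.
C[3]: E(K, 57) = 192.
C[4]: E(K, 209) = 88.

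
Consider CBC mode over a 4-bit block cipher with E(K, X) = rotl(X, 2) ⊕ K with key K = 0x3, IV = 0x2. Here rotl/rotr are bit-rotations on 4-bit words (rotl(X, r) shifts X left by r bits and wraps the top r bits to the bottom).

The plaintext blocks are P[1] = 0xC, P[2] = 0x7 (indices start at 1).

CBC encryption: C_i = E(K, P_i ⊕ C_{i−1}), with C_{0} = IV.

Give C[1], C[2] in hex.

C[1] = 0x8, C[2] = 0xC

C[1]: P[1] ⊕ 0x2 = 0xE; E(K, 0xE) = 0x8.
C[2]: P[2] ⊕ 0x8 = 0xF; E(K, 0xF) = 0xC.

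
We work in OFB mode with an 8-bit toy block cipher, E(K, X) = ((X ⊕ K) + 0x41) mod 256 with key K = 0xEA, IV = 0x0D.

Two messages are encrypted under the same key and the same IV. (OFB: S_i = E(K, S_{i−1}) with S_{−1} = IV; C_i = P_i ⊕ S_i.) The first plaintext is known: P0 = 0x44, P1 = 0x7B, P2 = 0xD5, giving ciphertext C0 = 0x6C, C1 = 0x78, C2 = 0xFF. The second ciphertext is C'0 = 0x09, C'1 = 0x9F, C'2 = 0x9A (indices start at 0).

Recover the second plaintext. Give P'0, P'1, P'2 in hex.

In OFB with a reused IV, both messages share the same keystream S_i, so C_i ⊕ C'_i = P_i ⊕ P'_i and thus P'_i = P_i ⊕ C_i ⊕ C'_i.
P'0: 0x44 ⊕ 0x6C ⊕ 0x09 = 0x21.
P'1: 0x7B ⊕ 0x78 ⊕ 0x9F = 0x9C.
P'2: 0xD5 ⊕ 0xFF ⊕ 0x9A = 0xB0.

P'0 = 0x21, P'1 = 0x9C, P'2 = 0xB0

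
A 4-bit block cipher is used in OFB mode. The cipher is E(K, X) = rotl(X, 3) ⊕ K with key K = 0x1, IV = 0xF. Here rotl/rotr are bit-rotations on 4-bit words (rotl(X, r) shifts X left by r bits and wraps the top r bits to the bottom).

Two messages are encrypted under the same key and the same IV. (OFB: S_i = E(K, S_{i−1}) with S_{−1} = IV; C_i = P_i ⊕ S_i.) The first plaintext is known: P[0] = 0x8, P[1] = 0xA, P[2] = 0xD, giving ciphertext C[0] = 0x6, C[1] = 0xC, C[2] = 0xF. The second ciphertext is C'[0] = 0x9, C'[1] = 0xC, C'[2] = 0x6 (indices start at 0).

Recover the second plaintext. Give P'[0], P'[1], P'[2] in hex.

P'[0] = 0x7, P'[1] = 0xA, P'[2] = 0x4

In OFB with a reused IV, both messages share the same keystream S_i, so C_i ⊕ C'_i = P_i ⊕ P'_i and thus P'_i = P_i ⊕ C_i ⊕ C'_i.
P'[0]: 0x8 ⊕ 0x6 ⊕ 0x9 = 0x7.
P'[1]: 0xA ⊕ 0xC ⊕ 0xC = 0xA.
P'[2]: 0xD ⊕ 0xF ⊕ 0x6 = 0x4.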